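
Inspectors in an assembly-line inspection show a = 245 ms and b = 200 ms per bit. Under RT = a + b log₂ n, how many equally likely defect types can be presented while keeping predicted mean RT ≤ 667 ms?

4

Information budget: (667 − 245)/200 = 2.1100 bits, so n ≤ 2^2.1100 = 4.317 → at most 4.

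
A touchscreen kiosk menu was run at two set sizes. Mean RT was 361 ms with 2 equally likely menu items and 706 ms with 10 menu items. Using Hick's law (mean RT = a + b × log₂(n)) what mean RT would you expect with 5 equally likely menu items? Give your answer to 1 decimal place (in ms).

RT is linear in log₂ n, so two points fix the line:
  b = (706 − 361) / (log₂ 10 − log₂ 2) = 345 / (3.3219 − 1) = 148.583 ms/bit
  a = 361 − 148.583 × 1 = 212.417 ms
Then RT(5) = 212.417 + 148.583 × log₂ 5 = 212.417 + 148.583 × 2.3219 ≈ 557.417 ms.

557.4 ms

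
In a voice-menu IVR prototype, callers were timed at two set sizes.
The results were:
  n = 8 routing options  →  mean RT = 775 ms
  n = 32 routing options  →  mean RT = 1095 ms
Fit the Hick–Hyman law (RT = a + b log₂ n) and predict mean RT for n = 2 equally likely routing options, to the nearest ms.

455 ms

Solve the two-equation system in a and b:
  b = (1095 − 775) / (log₂ 32 − log₂ 8) = 320 / (5 − 3) = 160 ms/bit
  a = 775 − 160 × 3 = 295 ms
Then RT(2) = 295 + 160 × log₂ 2 = 295 + 160 × 1 ≈ 455.000 ms.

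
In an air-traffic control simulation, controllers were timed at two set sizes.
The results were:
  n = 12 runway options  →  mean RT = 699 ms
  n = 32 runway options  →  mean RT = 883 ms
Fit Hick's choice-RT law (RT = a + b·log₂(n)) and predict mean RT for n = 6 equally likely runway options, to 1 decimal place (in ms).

569.0 ms

Solve the two-equation system in a and b:
  b = (883 − 699) / (log₂ 32 − log₂ 12) = 184 / (5 − 3.5850) = 130.032 ms/bit
  a = 699 − 130.032 × 3.5850 = 232.841 ms
Then RT(6) = 232.841 + 130.032 × log₂ 6 = 232.841 + 130.032 × 2.5850 ≈ 568.968 ms.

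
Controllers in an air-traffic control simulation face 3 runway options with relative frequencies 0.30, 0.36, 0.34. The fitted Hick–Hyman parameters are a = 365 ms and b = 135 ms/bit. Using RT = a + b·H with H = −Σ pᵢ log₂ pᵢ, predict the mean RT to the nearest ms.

Entropy contributions −pᵢ log₂ pᵢ: 0.5211, 0.5306, 0.5292; sum H = 1.5809 bits.
RT = a + bH = 365 + 135·1.5809 = 578.42 ms.

578 ms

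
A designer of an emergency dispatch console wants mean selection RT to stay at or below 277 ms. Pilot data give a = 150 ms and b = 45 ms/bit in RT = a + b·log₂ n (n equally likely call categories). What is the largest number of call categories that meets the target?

45·log₂ n ≤ 277 − 150 = 127, giving log₂ n ≤ 2.8222 and n ≤ 7.073. The largest whole number is 7.

7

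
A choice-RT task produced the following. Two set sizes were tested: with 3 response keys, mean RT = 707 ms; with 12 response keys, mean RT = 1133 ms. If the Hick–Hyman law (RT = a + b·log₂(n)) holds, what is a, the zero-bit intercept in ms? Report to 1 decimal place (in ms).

Slope: b = (1133 − 707) / (log₂ 12 − log₂ 3) = 426/2.0000 = 213.000 ms/bit.
a = RT₁ − b·log₂ n₁ = 707 − 213.000 × 1.5850 = 369.403 ms.

369.4 ms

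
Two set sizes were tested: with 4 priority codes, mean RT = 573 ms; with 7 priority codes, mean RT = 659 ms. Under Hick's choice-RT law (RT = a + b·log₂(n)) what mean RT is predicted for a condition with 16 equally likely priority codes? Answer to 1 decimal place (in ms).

786.0 ms

Fit slope and intercept:
  b = (659 − 573) / (log₂ 7 − log₂ 4) = 86 / (2.8074 − 2) = 106.521 ms/bit
  a = 573 − 106.521 × 2 = 359.959 ms
Then RT(16) = 359.959 + 106.521 × log₂ 16 = 359.959 + 106.521 × 4 ≈ 786.041 ms.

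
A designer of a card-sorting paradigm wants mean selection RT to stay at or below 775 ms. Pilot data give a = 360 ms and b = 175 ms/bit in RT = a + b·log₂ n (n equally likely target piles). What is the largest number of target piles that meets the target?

5

175·log₂ n ≤ 775 − 360 = 415, giving log₂ n ≤ 2.3714 and n ≤ 5.175. The largest whole number is 5.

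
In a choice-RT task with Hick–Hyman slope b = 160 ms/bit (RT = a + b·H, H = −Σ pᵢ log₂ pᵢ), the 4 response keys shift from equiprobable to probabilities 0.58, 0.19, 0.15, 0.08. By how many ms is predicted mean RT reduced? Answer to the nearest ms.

The RT saving is b·ΔH. Equiprobable H₀ = log₂(4) = 2.0000 bits; with the given probabilities H = 1.6131 bits.
b·(H₀ − H) = 160 × (2.0000 − 1.6131) = 61.91 ms.

62 ms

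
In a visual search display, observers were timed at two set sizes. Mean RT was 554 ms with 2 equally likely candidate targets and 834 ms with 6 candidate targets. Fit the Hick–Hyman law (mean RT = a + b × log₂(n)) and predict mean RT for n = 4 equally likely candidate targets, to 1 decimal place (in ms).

730.7 ms

Solve the two-equation system in a and b:
  b = (834 − 554) / (log₂ 6 − log₂ 2) = 280 / (2.5850 − 1) = 176.660 ms/bit
  a = 554 − 176.660 × 1 = 377.340 ms
Then RT(4) = 377.340 + 176.660 × log₂ 4 = 377.340 + 176.660 × 2 ≈ 730.660 ms.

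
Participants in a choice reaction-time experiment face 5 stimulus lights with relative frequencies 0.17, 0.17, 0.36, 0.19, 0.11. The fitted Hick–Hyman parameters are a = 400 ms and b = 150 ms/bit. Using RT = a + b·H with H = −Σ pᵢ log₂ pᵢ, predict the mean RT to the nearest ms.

Entropy contributions −pᵢ log₂ pᵢ: 0.4346, 0.4346, 0.5306, 0.4552, 0.3503; sum H = 2.2053 bits.
RT = a + bH = 400 + 150·2.2053 = 730.80 ms.

731 ms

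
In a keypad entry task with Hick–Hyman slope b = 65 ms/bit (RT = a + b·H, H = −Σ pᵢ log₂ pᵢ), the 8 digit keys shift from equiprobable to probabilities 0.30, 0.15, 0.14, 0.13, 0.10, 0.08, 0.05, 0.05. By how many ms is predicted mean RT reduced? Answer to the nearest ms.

15 ms

Equiprobable entropy H₀ = log₂ 8 = 3.0000 bits.
Skewed entropy H = −Σ pᵢ log₂ pᵢ = 2.7673 bits.
ΔRT = b·(H₀ − H) = 65 × 0.2327 = 15.13 ms.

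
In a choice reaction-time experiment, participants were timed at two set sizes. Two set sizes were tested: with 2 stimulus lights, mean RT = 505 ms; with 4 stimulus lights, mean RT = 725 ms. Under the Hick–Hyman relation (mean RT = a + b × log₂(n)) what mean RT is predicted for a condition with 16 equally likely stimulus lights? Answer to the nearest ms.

Fit slope and intercept:
  b = (725 − 505) / (log₂ 4 − log₂ 2) = 220 / (2 − 1) = 220 ms/bit
  a = 505 − 220 × 1 = 285 ms
Then RT(16) = 285 + 220 × log₂ 16 = 285 + 220 × 4 ≈ 1165.000 ms.

1165 ms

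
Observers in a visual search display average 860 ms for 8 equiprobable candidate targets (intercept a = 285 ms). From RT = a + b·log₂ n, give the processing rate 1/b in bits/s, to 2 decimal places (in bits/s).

5.22 bits/s

b = (860 − 285)/log₂ 8 = 575/3 = 191.667 ms per bit = 0.19167 s/bit; the reciprocal is 5.217 bits/s.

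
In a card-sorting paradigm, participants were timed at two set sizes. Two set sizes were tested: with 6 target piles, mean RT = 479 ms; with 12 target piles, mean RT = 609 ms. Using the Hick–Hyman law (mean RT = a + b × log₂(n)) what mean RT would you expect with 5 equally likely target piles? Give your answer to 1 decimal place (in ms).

With log₂ n on the abscissa the relation is linear; from the two conditions:
  b = (609 − 479) / (log₂ 12 − log₂ 6) = 130 / (3.5850 − 2.5850) = 130.000 ms/bit
  a = 479 − 130.000 × 2.5850 = 142.955 ms
Then RT(5) = 142.955 + 130.000 × log₂ 5 = 142.955 + 130.000 × 2.3219 ≈ 444.806 ms.

444.8 ms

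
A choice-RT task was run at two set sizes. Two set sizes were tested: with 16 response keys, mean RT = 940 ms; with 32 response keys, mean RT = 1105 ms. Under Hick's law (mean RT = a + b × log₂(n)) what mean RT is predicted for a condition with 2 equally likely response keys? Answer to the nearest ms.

445 ms

Fit slope and intercept:
  b = (1105 − 940) / (log₂ 32 − log₂ 16) = 165 / (5 − 4) = 165 ms/bit
  a = 940 − 165 × 4 = 280 ms
Then RT(2) = 280 + 165 × log₂ 2 = 280 + 165 × 1 ≈ 445.000 ms.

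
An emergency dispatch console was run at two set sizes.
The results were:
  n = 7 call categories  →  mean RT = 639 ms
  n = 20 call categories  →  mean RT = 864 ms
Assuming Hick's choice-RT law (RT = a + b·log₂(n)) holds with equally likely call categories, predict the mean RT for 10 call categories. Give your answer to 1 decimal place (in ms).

715.4 ms

Solve the two-equation system in a and b:
  b = (864 − 639) / (log₂ 20 − log₂ 7) = 225 / (4.3219 − 2.8074) = 148.557 ms/bit
  a = 639 − 148.557 × 2.8074 = 221.949 ms
Then RT(10) = 221.949 + 148.557 × log₂ 10 = 221.949 + 148.557 × 3.3219 ≈ 715.443 ms.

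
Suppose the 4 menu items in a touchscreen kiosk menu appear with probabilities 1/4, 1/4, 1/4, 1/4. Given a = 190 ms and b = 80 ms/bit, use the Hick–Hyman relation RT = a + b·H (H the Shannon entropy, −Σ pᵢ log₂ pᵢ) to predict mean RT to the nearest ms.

350 ms

Each term −pᵢ log₂ pᵢ: 0.25·2 + 0.25·2 + 0.25·2 + 0.25·2; summed, H = 2.000 bits.
Mean RT = a + bH = 190 + 80·2.000 = 350.00 ms.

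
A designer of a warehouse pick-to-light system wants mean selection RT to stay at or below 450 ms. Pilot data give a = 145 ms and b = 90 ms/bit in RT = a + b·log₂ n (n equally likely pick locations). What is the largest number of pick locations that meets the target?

10

Set 145 + 90·log₂ n ≤ 450 → log₂ n ≤ (450 − 145)/90 = 3.3889.
So n ≤ 2^3.3889 = 10.475; the largest integer n is 10.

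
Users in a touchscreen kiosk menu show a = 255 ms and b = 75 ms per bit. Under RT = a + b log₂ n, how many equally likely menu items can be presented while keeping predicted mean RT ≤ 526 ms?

12

Information budget: (526 − 255)/75 = 3.6133 bits, so n ≤ 2^3.6133 = 12.238 → at most 12.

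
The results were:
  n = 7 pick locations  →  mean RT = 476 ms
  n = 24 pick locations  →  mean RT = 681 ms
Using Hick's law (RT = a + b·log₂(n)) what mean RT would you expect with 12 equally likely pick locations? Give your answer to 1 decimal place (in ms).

565.7 ms

Fit slope and intercept:
  b = (681 − 476) / (log₂ 24 − log₂ 7) = 205 / (4.5850 − 2.8074) = 115.324 ms/bit
  a = 476 − 115.324 × 2.8074 = 152.246 ms
Then RT(12) = 152.246 + 115.324 × log₂ 12 = 152.246 + 115.324 × 3.5850 ≈ 565.676 ms.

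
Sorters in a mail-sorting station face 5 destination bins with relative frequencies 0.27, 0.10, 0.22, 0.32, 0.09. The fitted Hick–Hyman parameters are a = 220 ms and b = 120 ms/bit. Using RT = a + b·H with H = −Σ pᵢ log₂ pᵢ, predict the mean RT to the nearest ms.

479 ms

H = 0.27·log₂(1/0.27) + 0.10·log₂(1/0.10) + 0.22·log₂(1/0.22) + 0.32·log₂(1/0.32) + 0.09·log₂(1/0.09) = 2.1615 bits.
RT = 220 + 120 × 2.1615 = 479.38 ms.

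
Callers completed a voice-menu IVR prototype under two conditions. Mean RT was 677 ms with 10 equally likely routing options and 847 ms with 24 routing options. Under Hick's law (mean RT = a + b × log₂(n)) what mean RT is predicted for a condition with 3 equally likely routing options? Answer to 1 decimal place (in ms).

443.2 ms

RT is linear in log₂ n, so two points fix the line:
  b = (847 − 677) / (log₂ 24 − log₂ 10) = 170 / (4.5850 − 3.3219) = 134.596 ms/bit
  a = 677 − 134.596 × 3.3219 = 229.880 ms
Then RT(3) = 229.880 + 134.596 × log₂ 3 = 229.880 + 134.596 × 1.5850 ≈ 443.211 ms.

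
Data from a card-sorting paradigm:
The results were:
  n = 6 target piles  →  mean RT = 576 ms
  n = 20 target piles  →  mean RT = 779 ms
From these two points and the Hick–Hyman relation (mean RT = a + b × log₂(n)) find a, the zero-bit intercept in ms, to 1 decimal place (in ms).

The slope on a log₂ axis is (779 − 576) / (4.3219 − 2.5850) = 116.870 ms/bit.
Intercept: a = 576 − 116.870·log₂(6) = 273.894 ms.

273.9 ms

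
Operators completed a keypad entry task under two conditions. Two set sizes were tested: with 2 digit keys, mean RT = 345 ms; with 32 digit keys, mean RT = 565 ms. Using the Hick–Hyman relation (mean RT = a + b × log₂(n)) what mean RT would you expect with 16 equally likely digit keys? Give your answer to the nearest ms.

Solve the two-equation system in a and b:
  b = (565 − 345) / (log₂ 32 − log₂ 2) = 220 / (5 − 1) = 55 ms/bit
  a = 345 − 55 × 1 = 290 ms
Then RT(16) = 290 + 55 × log₂ 16 = 290 + 55 × 4 ≈ 510.000 ms.

510 ms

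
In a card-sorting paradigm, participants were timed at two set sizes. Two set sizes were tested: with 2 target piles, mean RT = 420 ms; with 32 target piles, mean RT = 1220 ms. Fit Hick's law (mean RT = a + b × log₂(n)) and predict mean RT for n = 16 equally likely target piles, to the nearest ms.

1020 ms

Solve the two-equation system in a and b:
  b = (1220 − 420) / (log₂ 32 − log₂ 2) = 800 / (5 − 1) = 200 ms/bit
  a = 420 − 200 × 1 = 220 ms
Then RT(16) = 220 + 200 × log₂ 16 = 220 + 200 × 4 ≈ 1020.000 ms.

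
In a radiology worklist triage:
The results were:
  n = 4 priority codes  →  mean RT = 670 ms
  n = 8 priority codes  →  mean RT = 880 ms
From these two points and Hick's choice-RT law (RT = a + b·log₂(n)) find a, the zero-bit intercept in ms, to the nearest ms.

250 ms

The slope on a log₂ axis is (880 − 670) / (3 − 2) = 210 ms/bit.
a = RT₁ − b·log₂ n₁ = 670 − 210 × 2 = 250.000 ms.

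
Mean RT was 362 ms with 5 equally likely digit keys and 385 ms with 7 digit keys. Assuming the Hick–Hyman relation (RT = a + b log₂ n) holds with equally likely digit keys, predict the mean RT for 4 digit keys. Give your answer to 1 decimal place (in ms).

346.7 ms

Fit slope and intercept:
  b = (385 − 362) / (log₂ 7 − log₂ 5) = 23 / (2.8074 − 2.3219) = 47.381 ms/bit
  a = 362 − 47.381 × 2.3219 = 251.985 ms
Then RT(4) = 251.985 + 47.381 × log₂ 4 = 251.985 + 47.381 × 2 ≈ 346.747 ms.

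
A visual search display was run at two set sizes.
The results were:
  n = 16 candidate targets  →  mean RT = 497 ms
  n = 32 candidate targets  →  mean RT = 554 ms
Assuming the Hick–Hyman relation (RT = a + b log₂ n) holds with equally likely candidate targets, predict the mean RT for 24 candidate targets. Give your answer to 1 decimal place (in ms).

Solve the two-equation system in a and b:
  b = (554 − 497) / (log₂ 32 − log₂ 16) = 57 / (5 − 4) = 57.000 ms/bit
  a = 497 − 57.000 × 4 = 269.000 ms
Then RT(24) = 269.000 + 57.000 × log₂ 24 = 269.000 + 57.000 × 4.5850 ≈ 530.343 ms.

530.3 ms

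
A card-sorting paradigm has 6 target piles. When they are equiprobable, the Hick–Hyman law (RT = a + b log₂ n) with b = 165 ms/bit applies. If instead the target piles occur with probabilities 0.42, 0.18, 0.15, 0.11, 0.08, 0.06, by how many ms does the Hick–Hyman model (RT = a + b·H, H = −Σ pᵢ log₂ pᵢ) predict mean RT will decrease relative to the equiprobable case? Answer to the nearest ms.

52 ms

The RT saving is b·ΔH. Equiprobable H₀ = log₂(6) = 2.5850 bits; with the given probabilities H = 2.2668 bits.
b·(H₀ − H) = 165 × (2.5850 − 2.2668) = 52.49 ms.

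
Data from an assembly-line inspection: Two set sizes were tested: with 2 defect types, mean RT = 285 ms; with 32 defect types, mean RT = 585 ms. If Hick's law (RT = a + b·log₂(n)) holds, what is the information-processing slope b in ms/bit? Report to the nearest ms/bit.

The slope on a log₂ axis is (585 − 285) / (5 − 1) = 75 ms/bit.

75 ms/bit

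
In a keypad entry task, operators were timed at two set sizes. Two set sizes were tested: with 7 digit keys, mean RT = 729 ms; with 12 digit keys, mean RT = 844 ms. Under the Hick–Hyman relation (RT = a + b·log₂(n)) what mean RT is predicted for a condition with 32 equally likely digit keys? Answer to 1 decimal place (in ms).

1053.3 ms

With log₂ n on the abscissa the relation is linear; from the two conditions:
  b = (844 − 729) / (log₂ 12 − log₂ 7) = 115 / (3.5850 − 2.8074) = 147.890 ms/bit
  a = 729 − 147.890 × 2.8074 = 313.822 ms
Then RT(32) = 313.822 + 147.890 × log₂ 32 = 313.822 + 147.890 × 5 ≈ 1053.269 ms.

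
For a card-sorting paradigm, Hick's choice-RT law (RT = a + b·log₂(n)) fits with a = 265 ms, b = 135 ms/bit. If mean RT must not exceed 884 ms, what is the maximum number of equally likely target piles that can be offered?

24

Information budget: (884 − 265)/135 = 4.5852 bits, so n ≤ 2^4.5852 = 24.004 → at most 24.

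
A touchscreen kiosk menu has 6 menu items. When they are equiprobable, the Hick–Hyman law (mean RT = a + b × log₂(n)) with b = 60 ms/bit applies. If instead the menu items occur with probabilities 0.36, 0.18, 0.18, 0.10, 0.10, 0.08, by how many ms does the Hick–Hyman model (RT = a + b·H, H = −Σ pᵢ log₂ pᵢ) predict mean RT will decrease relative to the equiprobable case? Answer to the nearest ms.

Equiprobable entropy H₀ = log₂ 6 = 2.5850 bits.
Skewed entropy H = −Σ pᵢ log₂ pᵢ = 2.3771 bits.
ΔRT = b·(H₀ − H) = 60 × 0.2078 = 12.47 ms.

12 ms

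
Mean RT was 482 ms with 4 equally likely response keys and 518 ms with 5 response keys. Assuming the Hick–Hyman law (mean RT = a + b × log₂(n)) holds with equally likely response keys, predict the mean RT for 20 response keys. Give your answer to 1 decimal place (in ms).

741.7 ms

RT is linear in log₂ n, so two points fix the line:
  b = (518 − 482) / (log₂ 5 − log₂ 4) = 36 / (2.3219 − 2) = 111.826 ms/bit
  a = 482 − 111.826 × 2 = 258.348 ms
Then RT(20) = 258.348 + 111.826 × log₂ 20 = 258.348 + 111.826 × 4.3219 ≈ 741.652 ms.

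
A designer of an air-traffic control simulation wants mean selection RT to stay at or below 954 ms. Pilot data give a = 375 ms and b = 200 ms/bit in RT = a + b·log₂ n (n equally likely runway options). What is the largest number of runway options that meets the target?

Information budget: (954 − 375)/200 = 2.8950 bits, so n ≤ 2^2.8950 = 7.438 → at most 7.

7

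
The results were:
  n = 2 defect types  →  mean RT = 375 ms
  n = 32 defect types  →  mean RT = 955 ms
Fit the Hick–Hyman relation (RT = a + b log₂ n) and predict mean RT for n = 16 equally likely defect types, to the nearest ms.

RT is linear in log₂ n, so two points fix the line:
  b = (955 − 375) / (log₂ 32 − log₂ 2) = 580 / (5 − 1) = 145 ms/bit
  a = 375 − 145 × 1 = 230 ms
Then RT(16) = 230 + 145 × log₂ 16 = 230 + 145 × 4 ≈ 810.000 ms.

810 ms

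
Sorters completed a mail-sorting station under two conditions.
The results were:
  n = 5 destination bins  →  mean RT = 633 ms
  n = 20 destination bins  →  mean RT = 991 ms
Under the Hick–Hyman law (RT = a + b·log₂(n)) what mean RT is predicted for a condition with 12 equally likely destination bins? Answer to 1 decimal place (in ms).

Solve the two-equation system in a and b:
  b = (991 − 633) / (log₂ 20 − log₂ 5) = 358 / (4.3219 − 2.3219) = 179.000 ms/bit
  a = 633 − 179.000 × 2.3219 = 217.375 ms
Then RT(12) = 217.375 + 179.000 × log₂ 12 = 217.375 + 179.000 × 3.5850 ≈ 859.083 ms.

859.1 ms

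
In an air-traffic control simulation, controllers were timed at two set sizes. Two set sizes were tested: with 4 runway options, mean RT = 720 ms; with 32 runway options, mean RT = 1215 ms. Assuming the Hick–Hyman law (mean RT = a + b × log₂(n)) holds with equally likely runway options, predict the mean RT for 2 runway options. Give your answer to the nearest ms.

555 ms

RT is linear in log₂ n, so two points fix the line:
  b = (1215 − 720) / (log₂ 32 − log₂ 4) = 495 / (5 − 2) = 165 ms/bit
  a = 720 − 165 × 2 = 390 ms
Then RT(2) = 390 + 165 × log₂ 2 = 390 + 165 × 1 ≈ 555.000 ms.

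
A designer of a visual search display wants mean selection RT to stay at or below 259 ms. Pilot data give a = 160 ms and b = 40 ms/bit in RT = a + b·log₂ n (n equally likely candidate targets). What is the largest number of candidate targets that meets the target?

Information budget: (259 − 160)/40 = 2.4750 bits, so n ≤ 2^2.4750 = 5.560 → at most 5.

5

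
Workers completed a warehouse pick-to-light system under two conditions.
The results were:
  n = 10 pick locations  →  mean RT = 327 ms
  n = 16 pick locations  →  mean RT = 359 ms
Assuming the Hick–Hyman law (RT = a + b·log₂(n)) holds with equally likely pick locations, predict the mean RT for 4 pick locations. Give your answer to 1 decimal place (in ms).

264.6 ms

Fit slope and intercept:
  b = (359 − 327) / (log₂ 16 − log₂ 10) = 32 / (4 − 3.3219) = 47.193 ms/bit
  a = 327 − 47.193 × 3.3219 = 170.229 ms
Then RT(4) = 170.229 + 47.193 × log₂ 4 = 170.229 + 47.193 × 2 ≈ 264.615 ms.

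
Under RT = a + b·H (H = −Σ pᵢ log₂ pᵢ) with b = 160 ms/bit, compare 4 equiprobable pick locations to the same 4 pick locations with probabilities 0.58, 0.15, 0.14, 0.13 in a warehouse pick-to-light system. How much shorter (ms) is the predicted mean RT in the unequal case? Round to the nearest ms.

Equiprobable entropy H₀ = log₂ 4 = 2.0000 bits.
Skewed entropy H = −Σ pᵢ log₂ pᵢ = 1.6461 bits.
ΔRT = b·(H₀ − H) = 160 × 0.3539 = 56.62 ms.

57 ms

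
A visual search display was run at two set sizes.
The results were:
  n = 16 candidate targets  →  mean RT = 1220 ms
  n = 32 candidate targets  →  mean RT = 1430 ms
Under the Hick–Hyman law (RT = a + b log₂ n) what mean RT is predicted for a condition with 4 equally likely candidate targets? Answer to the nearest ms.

800 ms

Solve the two-equation system in a and b:
  b = (1430 − 1220) / (log₂ 32 − log₂ 16) = 210 / (5 − 4) = 210 ms/bit
  a = 1220 − 210 × 4 = 380 ms
Then RT(4) = 380 + 210 × log₂ 4 = 380 + 210 × 2 ≈ 800.000 ms.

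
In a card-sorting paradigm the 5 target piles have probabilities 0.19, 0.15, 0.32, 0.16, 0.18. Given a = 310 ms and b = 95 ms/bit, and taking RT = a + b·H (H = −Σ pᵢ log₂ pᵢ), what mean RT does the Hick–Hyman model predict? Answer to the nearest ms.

Entropy contributions −pᵢ log₂ pᵢ: 0.4552, 0.4105, 0.5260, 0.4230, 0.4453; sum H = 2.2601 bits.
RT = a + bH = 310 + 95·2.2601 = 524.71 ms.

525 ms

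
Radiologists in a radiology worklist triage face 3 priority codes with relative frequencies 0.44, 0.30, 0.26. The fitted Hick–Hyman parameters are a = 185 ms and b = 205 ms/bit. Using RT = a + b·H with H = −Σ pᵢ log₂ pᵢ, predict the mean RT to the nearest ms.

502 ms

H = 0.44·log₂(1/0.44) + 0.30·log₂(1/0.30) + 0.26·log₂(1/0.26) = 1.5475 bits.
RT = 185 + 205 × 1.5475 = 502.24 ms.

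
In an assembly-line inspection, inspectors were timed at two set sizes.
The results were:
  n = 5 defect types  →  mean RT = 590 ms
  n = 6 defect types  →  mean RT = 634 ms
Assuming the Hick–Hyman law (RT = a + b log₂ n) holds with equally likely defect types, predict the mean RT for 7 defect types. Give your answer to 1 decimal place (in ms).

With log₂ n on the abscissa the relation is linear; from the two conditions:
  b = (634 − 590) / (log₂ 6 − log₂ 5) = 44 / (2.5850 − 2.3219) = 167.278 ms/bit
  a = 590 − 167.278 × 2.3219 = 201.591 ms
Then RT(7) = 201.591 + 167.278 × log₂ 7 = 201.591 + 167.278 × 2.8074 ≈ 671.201 ms.

671.2 ms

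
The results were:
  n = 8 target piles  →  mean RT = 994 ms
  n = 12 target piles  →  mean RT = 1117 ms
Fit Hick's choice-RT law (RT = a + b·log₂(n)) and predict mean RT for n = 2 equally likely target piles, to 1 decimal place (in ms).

573.5 ms

Solve the two-equation system in a and b:
  b = (1117 − 994) / (log₂ 12 − log₂ 8) = 123 / (3.5850 − 3) = 210.270 ms/bit
  a = 994 − 210.270 × 3 = 363.190 ms
Then RT(2) = 363.190 + 210.270 × log₂ 2 = 363.190 + 210.270 × 1 ≈ 573.460 ms.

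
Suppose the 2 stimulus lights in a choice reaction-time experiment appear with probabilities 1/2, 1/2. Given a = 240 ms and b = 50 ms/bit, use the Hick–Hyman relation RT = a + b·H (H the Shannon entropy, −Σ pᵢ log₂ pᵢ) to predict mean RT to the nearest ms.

290 ms

H = −Σ pᵢ log₂ pᵢ = 0.5·1 + 0.5·1 = 1.000 bits.
RT = 240 + 50 × 1.000 = 290.00 ms.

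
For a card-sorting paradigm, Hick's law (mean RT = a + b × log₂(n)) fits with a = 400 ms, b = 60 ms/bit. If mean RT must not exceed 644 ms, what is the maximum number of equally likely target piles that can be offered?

60·log₂ n ≤ 644 − 400 = 244, giving log₂ n ≤ 4.0667 and n ≤ 16.757. The largest whole number is 16.

16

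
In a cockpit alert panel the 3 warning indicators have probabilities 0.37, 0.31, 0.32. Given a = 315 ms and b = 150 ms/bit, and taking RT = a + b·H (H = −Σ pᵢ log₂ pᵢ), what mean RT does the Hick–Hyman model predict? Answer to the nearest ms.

Entropy contributions −pᵢ log₂ pᵢ: 0.5307, 0.5238, 0.5260; sum H = 1.5806 bits.
RT = a + bH = 315 + 150·1.5806 = 552.08 ms.

552 ms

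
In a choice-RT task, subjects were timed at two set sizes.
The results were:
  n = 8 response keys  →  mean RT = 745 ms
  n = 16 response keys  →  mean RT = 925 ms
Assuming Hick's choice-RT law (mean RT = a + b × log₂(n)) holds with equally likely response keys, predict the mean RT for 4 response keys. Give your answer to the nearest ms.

565 ms

Solve the two-equation system in a and b:
  b = (925 − 745) / (log₂ 16 − log₂ 8) = 180 / (4 − 3) = 180 ms/bit
  a = 745 − 180 × 3 = 205 ms
Then RT(4) = 205 + 180 × log₂ 4 = 205 + 180 × 2 ≈ 565.000 ms.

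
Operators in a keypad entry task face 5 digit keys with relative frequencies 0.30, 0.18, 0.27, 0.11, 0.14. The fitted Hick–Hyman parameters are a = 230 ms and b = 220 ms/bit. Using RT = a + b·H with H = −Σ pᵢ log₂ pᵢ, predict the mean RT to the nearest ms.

719 ms

Entropy contributions −pᵢ log₂ pᵢ: 0.5211, 0.4453, 0.5100, 0.3503, 0.3971; sum H = 2.2238 bits.
RT = a + bH = 230 + 220·2.2238 = 719.24 ms.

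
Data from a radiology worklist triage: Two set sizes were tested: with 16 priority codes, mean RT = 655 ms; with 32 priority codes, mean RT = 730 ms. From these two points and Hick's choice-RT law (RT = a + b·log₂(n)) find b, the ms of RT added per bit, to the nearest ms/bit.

75 ms/bit

b = (RT₂ − RT₁)/(log₂ n₂ − log₂ n₁) = (730 − 655)/(5 − 4) = 75 ms/bit.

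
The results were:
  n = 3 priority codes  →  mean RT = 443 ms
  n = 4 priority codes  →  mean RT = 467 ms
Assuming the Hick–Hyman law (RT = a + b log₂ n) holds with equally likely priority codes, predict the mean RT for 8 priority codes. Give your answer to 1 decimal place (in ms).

Solve the two-equation system in a and b:
  b = (467 − 443) / (log₂ 4 − log₂ 3) = 24 / (2 − 1.5850) = 57.826 ms/bit
  a = 443 − 57.826 × 1.5850 = 351.348 ms
Then RT(8) = 351.348 + 57.826 × log₂ 8 = 351.348 + 57.826 × 3 ≈ 524.826 ms.

524.8 ms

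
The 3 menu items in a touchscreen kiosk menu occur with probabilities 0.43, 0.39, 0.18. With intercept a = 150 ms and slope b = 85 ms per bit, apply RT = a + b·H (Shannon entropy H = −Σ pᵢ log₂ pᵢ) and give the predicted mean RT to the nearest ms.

277 ms

H = 0.43·log₂(1/0.43) + 0.39·log₂(1/0.39) + 0.18·log₂(1/0.18) = 1.4987 bits.
RT = 150 + 85 × 1.4987 = 277.39 ms.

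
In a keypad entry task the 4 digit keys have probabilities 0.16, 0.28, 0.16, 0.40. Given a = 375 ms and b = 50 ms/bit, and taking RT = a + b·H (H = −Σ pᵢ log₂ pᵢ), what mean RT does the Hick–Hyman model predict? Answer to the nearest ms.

469 ms

Entropy contributions −pᵢ log₂ pᵢ: 0.4230, 0.5142, 0.4230, 0.5288; sum H = 1.8890 bits.
RT = a + bH = 375 + 50·1.8890 = 469.45 ms.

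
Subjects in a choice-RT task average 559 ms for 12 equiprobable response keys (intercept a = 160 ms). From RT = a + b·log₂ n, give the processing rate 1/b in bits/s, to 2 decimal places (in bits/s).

8.98 bits/s

b = (559 − 160)/log₂ 12 = 399/3.5850 = 111.298 ms per bit = 0.11130 s/bit; the reciprocal is 8.985 bits/s.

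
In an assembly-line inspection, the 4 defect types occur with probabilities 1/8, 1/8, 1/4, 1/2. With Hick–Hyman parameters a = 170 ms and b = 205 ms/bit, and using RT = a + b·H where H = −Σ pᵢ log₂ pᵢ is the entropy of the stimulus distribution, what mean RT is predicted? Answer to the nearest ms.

529 ms

Each term −pᵢ log₂ pᵢ: 0.125·3 + 0.125·3 + 0.25·2 + 0.5·1; summed, H = 1.750 bits.
Mean RT = a + bH = 170 + 205·1.750 = 528.75 ms.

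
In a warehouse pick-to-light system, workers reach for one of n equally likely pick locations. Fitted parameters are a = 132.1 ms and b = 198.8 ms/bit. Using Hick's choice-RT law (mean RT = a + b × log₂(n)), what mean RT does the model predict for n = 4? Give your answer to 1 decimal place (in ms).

529.7 ms

log₂(4) = 2 bits, so RT = 132.1 + 198.8 × 2 ≈ 529.700 ms.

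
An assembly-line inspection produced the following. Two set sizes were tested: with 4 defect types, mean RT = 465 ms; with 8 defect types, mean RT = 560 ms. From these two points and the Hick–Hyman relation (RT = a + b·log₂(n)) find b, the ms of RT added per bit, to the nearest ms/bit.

95 ms/bit

The slope on a log₂ axis is (560 − 465) / (3 − 2) = 95 ms/bit.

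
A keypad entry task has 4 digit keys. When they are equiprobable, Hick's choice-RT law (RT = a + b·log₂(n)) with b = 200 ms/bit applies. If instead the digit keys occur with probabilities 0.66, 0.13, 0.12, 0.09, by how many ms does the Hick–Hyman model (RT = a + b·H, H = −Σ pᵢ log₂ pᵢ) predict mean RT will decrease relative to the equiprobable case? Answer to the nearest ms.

108 ms

Equiprobable entropy H₀ = log₂ 4 = 2.0000 bits.
Skewed entropy H = −Σ pᵢ log₂ pᵢ = 1.4580 bits.
ΔRT = b·(H₀ − H) = 200 × 0.5420 = 108.40 ms.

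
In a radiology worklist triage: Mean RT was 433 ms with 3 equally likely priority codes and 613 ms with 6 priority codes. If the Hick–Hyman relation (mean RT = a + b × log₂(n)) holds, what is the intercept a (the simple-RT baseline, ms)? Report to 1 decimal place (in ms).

Slope: b = (613 − 433) / (log₂ 6 − log₂ 3) = 180/1.0000 = 180.000 ms/bit.
a = RT₁ − b·log₂ n₁ = 433 − 180.000 × 1.5850 = 147.707 ms.

147.7 ms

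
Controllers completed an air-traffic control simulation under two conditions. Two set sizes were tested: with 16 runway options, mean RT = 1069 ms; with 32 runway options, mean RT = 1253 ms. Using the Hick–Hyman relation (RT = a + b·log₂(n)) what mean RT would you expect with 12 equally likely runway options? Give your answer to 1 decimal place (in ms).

RT is linear in log₂ n, so two points fix the line:
  b = (1253 − 1069) / (log₂ 32 − log₂ 16) = 184 / (5 − 4) = 184.000 ms/bit
  a = 1069 − 184.000 × 4 = 333.000 ms
Then RT(12) = 333.000 + 184.000 × log₂ 12 = 333.000 + 184.000 × 3.5850 ≈ 992.633 ms.

992.6 ms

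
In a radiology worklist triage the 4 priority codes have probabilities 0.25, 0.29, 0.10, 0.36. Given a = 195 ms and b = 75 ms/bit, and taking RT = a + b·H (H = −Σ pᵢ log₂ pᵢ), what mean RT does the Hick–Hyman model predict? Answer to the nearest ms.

Entropy contributions −pᵢ log₂ pᵢ: 0.5000, 0.5179, 0.3322, 0.5306; sum H = 1.8807 bits.
RT = a + bH = 195 + 75·1.8807 = 336.05 ms.

336 ms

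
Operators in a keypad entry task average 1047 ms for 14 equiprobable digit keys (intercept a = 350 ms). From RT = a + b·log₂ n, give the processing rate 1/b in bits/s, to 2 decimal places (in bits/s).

b = (1047 − 350)/log₂ 14 = 697/3.8074 = 183.067 ms per bit = 0.18307 s/bit; the reciprocal is 5.462 bits/s.

5.46 bits/s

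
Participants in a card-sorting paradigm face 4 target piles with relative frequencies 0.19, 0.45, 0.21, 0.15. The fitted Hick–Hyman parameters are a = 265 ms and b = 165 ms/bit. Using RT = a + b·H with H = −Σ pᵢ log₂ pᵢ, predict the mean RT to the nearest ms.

571 ms

Entropy contributions −pᵢ log₂ pᵢ: 0.4552, 0.5184, 0.4728, 0.4105; sum H = 1.8570 bits.
RT = a + bH = 265 + 165·1.8570 = 571.40 ms.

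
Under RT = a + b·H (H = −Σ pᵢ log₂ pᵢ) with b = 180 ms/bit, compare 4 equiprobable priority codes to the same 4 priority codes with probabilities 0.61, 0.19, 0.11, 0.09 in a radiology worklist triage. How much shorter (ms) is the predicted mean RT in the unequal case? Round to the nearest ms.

80 ms

Equiprobable entropy H₀ = log₂ 4 = 2.0000 bits.
Skewed entropy H = −Σ pᵢ log₂ pᵢ = 1.5532 bits.
ΔRT = b·(H₀ − H) = 180 × 0.4468 = 80.43 ms.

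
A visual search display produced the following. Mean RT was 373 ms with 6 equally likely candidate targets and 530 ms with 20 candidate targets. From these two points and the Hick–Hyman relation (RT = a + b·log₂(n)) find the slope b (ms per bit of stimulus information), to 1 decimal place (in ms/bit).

Slope: b = (530 − 373) / (log₂ 20 − log₂ 6) = 157/1.7370 = 90.388 ms/bit.

90.4 ms/bit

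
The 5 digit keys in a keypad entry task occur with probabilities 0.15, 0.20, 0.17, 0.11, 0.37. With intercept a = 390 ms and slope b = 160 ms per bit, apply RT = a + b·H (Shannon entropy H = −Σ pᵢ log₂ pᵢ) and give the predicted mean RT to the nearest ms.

740 ms

H = 0.15·log₂(1/0.15) + 0.20·log₂(1/0.20) + 0.17·log₂(1/0.17) + 0.11·log₂(1/0.11) + 0.37·log₂(1/0.37) = 2.1905 bits.
RT = 390 + 160 × 2.1905 = 740.49 ms.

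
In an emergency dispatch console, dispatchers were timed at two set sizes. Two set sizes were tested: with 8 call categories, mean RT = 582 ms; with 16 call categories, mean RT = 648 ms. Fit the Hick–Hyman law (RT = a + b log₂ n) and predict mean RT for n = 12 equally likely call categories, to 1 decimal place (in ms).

Solve the two-equation system in a and b:
  b = (648 − 582) / (log₂ 16 − log₂ 8) = 66 / (4 − 3) = 66.000 ms/bit
  a = 582 − 66.000 × 3 = 384.000 ms
Then RT(12) = 384.000 + 66.000 × log₂ 12 = 384.000 + 66.000 × 3.5850 ≈ 620.608 ms.

620.6 ms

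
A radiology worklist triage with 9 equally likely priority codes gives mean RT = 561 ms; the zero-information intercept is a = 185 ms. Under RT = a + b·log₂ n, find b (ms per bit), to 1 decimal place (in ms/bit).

118.6 ms/bit

9 alternatives carry log₂ 9 = 3.1699 bits; the choice cost is 561 − 185 = 376 ms, so b = 376/3.1699 = 118.615 ms/bit.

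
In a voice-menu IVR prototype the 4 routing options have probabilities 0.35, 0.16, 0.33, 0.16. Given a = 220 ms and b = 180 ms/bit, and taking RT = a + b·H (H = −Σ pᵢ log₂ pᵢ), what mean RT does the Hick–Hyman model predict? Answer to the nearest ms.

H = 0.35·log₂(1/0.35) + 0.16·log₂(1/0.16) + 0.33·log₂(1/0.33) + 0.16·log₂(1/0.16) = 1.9040 bits.
RT = 220 + 180 × 1.9040 = 562.71 ms.

563 ms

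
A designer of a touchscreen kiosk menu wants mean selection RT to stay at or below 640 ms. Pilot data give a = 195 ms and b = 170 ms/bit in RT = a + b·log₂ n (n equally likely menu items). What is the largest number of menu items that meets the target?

6

Set 195 + 170·log₂ n ≤ 640 → log₂ n ≤ (640 − 195)/170 = 2.6176.
So n ≤ 2^2.6176 = 6.137; the largest integer n is 6.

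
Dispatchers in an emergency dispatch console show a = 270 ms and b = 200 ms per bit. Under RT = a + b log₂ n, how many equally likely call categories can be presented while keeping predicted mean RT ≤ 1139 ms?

Information budget: (1139 − 270)/200 = 4.3450 bits, so n ≤ 2^4.3450 = 20.322 → at most 20.

20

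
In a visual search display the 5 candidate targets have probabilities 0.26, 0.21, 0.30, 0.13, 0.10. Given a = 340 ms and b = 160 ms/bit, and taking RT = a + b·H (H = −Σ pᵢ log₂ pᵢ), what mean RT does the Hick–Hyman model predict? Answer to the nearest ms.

694 ms

Entropy contributions −pᵢ log₂ pᵢ: 0.5053, 0.4728, 0.5211, 0.3826, 0.3322; sum H = 2.2140 bits.
RT = a + bH = 340 + 160·2.2140 = 694.25 ms.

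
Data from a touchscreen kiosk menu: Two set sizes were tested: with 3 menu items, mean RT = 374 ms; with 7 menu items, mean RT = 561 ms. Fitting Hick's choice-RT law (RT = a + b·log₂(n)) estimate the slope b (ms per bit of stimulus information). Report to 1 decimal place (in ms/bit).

b = (RT₂ − RT₁)/(log₂ n₂ − log₂ n₁) = (561 − 374)/(2.8074 − 1.5850) = 152.979 ms/bit.

153.0 ms/bit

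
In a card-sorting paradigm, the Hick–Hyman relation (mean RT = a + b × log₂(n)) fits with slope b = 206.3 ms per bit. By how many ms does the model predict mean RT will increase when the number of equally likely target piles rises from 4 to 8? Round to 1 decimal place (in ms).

206.3 ms

ΔRT = (a + b log₂ n₂) − (a + b log₂ n₁) = b·(log₂ n₂ − log₂ n₁).
log₂(8) − log₂(4) = log₂(8/4) = log₂(2) = 1.
ΔRT = 206.3 × 1.0000 = 206.300 ms.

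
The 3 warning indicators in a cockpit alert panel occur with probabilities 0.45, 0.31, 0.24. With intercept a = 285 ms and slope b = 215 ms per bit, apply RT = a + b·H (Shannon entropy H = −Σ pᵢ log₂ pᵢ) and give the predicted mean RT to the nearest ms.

615 ms

H = 0.45·log₂(1/0.45) + 0.31·log₂(1/0.31) + 0.24·log₂(1/0.24) = 1.5363 bits.
RT = 285 + 215 × 1.5363 = 615.31 ms.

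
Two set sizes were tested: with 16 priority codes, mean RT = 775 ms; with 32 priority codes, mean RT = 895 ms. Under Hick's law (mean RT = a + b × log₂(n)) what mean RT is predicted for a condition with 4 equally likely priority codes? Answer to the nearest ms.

Solve the two-equation system in a and b:
  b = (895 − 775) / (log₂ 32 − log₂ 16) = 120 / (5 − 4) = 120 ms/bit
  a = 775 − 120 × 4 = 295 ms
Then RT(4) = 295 + 120 × log₂ 4 = 295 + 120 × 2 ≈ 535.000 ms.

535 ms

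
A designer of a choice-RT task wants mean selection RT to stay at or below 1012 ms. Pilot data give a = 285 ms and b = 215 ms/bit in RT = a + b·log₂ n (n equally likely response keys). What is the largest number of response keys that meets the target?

215·log₂ n ≤ 1012 − 285 = 727, giving log₂ n ≤ 3.3814 and n ≤ 10.421. The largest whole number is 10.

10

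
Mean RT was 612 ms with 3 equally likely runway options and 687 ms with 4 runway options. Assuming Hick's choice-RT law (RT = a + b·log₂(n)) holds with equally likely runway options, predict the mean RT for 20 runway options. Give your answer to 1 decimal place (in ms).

1106.6 ms

With log₂ n on the abscissa the relation is linear; from the two conditions:
  b = (687 − 612) / (log₂ 4 − log₂ 3) = 75 / (2 − 1.5850) = 180.707 ms/bit
  a = 612 − 180.707 × 1.5850 = 325.587 ms
Then RT(20) = 325.587 + 180.707 × log₂ 20 = 325.587 + 180.707 × 4.3219 ≈ 1106.588 ms.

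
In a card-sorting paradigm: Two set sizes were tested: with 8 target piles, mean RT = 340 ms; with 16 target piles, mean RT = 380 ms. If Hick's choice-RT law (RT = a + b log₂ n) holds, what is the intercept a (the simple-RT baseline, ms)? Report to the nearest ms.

220 ms

b = (RT₂ − RT₁)/(log₂ n₂ − log₂ n₁) = (380 − 340)/(4 − 3) = 40 ms/bit.
Intercept: a = 340 − 40·log₂(8) = 220.000 ms.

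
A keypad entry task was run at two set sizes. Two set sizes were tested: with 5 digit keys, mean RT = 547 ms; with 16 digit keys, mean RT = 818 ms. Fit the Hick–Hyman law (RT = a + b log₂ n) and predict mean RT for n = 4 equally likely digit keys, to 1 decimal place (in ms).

495.0 ms

Solve the two-equation system in a and b:
  b = (818 − 547) / (log₂ 16 − log₂ 5) = 271 / (4 − 2.3219) = 161.495 ms/bit
  a = 547 − 161.495 × 2.3219 = 172.021 ms
Then RT(4) = 172.021 + 161.495 × log₂ 4 = 172.021 + 161.495 × 2 ≈ 495.010 ms.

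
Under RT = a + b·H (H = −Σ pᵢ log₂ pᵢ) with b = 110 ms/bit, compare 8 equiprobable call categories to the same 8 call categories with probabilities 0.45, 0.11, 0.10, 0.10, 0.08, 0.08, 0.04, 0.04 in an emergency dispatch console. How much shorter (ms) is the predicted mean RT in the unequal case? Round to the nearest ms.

56 ms

Equiprobable entropy H₀ = log₂ 8 = 3.0000 bits.
Skewed entropy H = −Σ pᵢ log₂ pᵢ = 2.4876 bits.
ΔRT = b·(H₀ − H) = 110 × 0.5124 = 56.36 ms.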